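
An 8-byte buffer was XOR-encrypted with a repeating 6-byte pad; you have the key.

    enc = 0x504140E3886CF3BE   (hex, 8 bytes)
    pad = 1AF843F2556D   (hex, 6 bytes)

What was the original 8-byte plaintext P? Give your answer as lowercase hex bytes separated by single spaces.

The 6-byte key repeats, so the effective keystream is 1a f8 43 f2 55 6d 1a f8.
byte 0: 50 ⊕ 1a = 4a
byte 1: 41 ⊕ f8 = b9
byte 2: 40 ⊕ 43 = 03
byte 3: e3 ⊕ f2 = 11
byte 4: 88 ⊕ 55 = dd
byte 5: 6c ⊕ 6d = 01
byte 6: f3 ⊕ 1a = e9
byte 7: be ⊕ f8 = 46

4a b9 03 11 dd 01 e9 46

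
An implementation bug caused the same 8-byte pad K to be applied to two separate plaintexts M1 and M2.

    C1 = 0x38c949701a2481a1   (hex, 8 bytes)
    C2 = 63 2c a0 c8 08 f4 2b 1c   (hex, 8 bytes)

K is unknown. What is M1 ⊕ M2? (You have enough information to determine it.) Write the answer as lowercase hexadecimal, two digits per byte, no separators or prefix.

C1 ⊕ C2 = (M1 ⊕ K) ⊕ (M2 ⊕ K) = M1 ⊕ M2 — the shared key cancels under XOR.
00111000 ⊕ 01100011 = 01011011
11001001 ⊕ 00101100 = 11100101
01001001 ⊕ 10100000 = 11101001
01110000 ⊕ 11001000 = 10111000
00011010 ⊕ 00001000 = 00010010
00100100 ⊕ 11110100 = 11010000
10000001 ⊕ 00101011 = 10101010
10100001 ⊕ 00011100 = 10111101

5be5e9b812d0aabd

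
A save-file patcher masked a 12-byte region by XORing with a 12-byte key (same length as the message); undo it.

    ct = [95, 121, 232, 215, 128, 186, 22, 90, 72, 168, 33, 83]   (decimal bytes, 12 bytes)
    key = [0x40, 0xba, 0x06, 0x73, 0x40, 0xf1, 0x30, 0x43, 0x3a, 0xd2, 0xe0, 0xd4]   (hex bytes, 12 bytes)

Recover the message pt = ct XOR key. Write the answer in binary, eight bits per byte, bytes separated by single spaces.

00011111 11000011 11101110 10100100 11000000 01001011 00100110 00011001 01110010 01111010 11000001 10000111

XOR is its own inverse, so applying the key byte-wise gives the result directly.
5f ⊕ 40 = 1f
79 ⊕ ba = c3
e8 ⊕ 06 = ee
d7 ⊕ 73 = a4
80 ⊕ 40 = c0
ba ⊕ f1 = 4b
16 ⊕ 30 = 26
5a ⊕ 43 = 19
48 ⊕ 3a = 72
a8 ⊕ d2 = 7a
21 ⊕ e0 = c1
53 ⊕ d4 = 87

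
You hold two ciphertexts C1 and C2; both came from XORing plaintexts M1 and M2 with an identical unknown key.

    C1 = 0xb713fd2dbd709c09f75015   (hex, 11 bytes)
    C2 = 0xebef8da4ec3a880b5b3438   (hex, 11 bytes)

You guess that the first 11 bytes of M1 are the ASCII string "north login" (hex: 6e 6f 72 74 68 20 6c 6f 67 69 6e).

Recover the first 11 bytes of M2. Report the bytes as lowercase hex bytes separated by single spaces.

First, C1 ⊕ C2 = (M1 ⊕ K) ⊕ (M2 ⊕ K) = M1 ⊕ M2, so the key drops out. Then M2 = (M1 ⊕ M2) ⊕ M1 over the first 11 bytes.
byte 0: (b7 ⊕ eb) ⊕ 6e = 5c ⊕ 6e = 32
byte 1: (13 ⊕ ef) ⊕ 6f = fc ⊕ 6f = 93
byte 2: (fd ⊕ 8d) ⊕ 72 = 70 ⊕ 72 = 02
byte 3: (2d ⊕ a4) ⊕ 74 = 89 ⊕ 74 = fd
byte 4: (bd ⊕ ec) ⊕ 68 = 51 ⊕ 68 = 39
byte 5: (70 ⊕ 3a) ⊕ 20 = 4a ⊕ 20 = 6a
byte 6: (9c ⊕ 88) ⊕ 6c = 14 ⊕ 6c = 78
byte 7: (09 ⊕ 0b) ⊕ 6f = 02 ⊕ 6f = 6d
byte 8: (f7 ⊕ 5b) ⊕ 67 = ac ⊕ 67 = cb
byte 9: (50 ⊕ 34) ⊕ 69 = 64 ⊕ 69 = 0d
byte 10: (15 ⊕ 38) ⊕ 6e = 2d ⊕ 6e = 43

32 93 02 fd 39 6a 78 6d cb 0d 43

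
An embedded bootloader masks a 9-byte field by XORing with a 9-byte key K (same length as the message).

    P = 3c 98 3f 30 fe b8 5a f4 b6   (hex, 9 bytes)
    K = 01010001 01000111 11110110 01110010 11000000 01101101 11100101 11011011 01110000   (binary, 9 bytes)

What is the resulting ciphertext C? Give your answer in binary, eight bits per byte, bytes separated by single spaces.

01101101 11011111 11001001 01000010 00111110 11010101 10111111 00101111 11000110

XOR is its own inverse, so applying the key byte-wise gives the result directly.
byte 0:  60 xor  81 = 109
byte 1: 152 xor  71 = 223
byte 2:  63 xor 246 = 201
byte 3:  48 xor 114 =  66
byte 4: 254 xor 192 =  62
byte 5: 184 xor 109 = 213
byte 6:  90 xor 229 = 191
byte 7: 244 xor 219 =  47
byte 8: 182 xor 112 = 198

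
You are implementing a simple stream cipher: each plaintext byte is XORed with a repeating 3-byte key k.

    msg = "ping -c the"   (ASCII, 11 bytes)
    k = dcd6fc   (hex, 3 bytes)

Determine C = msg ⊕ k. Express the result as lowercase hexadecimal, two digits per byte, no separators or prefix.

acbf92bbf6d1bff688b4b3

The 3-byte key repeats, so the effective keystream is dc d6 fc dc d6 fc dc d6 fc dc d6.
byte 0: 112 XOR 220 = 172
byte 1: 105 XOR 214 = 191
byte 2: 110 XOR 252 = 146
byte 3: 103 XOR 220 = 187
byte 4:  32 XOR 214 = 246
byte 5:  45 XOR 252 = 209
byte 6:  99 XOR 220 = 191
byte 7:  32 XOR 214 = 246
byte 8: 116 XOR 252 = 136
byte 9: 104 XOR 220 = 180
byte 10: 101 XOR 214 = 179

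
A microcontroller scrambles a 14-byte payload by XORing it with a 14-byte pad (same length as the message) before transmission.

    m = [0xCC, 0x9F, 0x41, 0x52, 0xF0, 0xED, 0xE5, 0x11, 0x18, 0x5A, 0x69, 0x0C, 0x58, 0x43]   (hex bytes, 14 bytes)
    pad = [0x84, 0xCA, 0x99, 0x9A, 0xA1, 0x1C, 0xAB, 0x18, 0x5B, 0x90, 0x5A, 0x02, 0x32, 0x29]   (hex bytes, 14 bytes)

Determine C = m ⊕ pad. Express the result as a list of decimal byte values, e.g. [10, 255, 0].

XOR is its own inverse, so applying the key byte-wise gives the result directly.
cc ^ 84 = 48
9f ^ ca = 55
41 ^ 99 = d8
52 ^ 9a = c8
f0 ^ a1 = 51
ed ^ 1c = f1
e5 ^ ab = 4e
11 ^ 18 = 09
18 ^ 5b = 43
5a ^ 90 = ca
69 ^ 5a = 33
0c ^ 02 = 0e
58 ^ 32 = 6a
43 ^ 29 = 6a

[72, 85, 216, 200, 81, 241, 78, 9, 67, 202, 51, 14, 106, 106]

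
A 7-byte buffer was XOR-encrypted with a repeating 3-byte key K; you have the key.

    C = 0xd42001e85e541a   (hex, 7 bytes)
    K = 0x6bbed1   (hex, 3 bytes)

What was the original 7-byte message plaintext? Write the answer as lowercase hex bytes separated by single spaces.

The 3-byte key repeats, so the effective keystream is 6b be d1 6b be d1 6b.
byte 0: 212 XOR 107 = 191
byte 1:  32 XOR 190 = 158
byte 2:   1 XOR 209 = 208
byte 3: 232 XOR 107 = 131
byte 4:  94 XOR 190 = 224
byte 5:  84 XOR 209 = 133
byte 6:  26 XOR 107 = 113

bf 9e d0 83 e0 85 71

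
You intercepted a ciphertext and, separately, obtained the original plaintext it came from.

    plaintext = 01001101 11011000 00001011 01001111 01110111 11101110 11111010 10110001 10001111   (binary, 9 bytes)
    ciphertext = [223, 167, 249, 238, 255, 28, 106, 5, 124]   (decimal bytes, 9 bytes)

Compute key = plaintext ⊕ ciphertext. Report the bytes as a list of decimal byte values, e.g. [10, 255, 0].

Since ciphertext = plaintext ⊕ key, XORing both sides with plaintext gives key = plaintext ⊕ ciphertext.
byte 0:  77 xor 223 = 146
byte 1: 216 xor 167 = 127
byte 2:  11 xor 249 = 242
byte 3:  79 xor 238 = 161
byte 4: 119 xor 255 = 136
byte 5: 238 xor  28 = 242
byte 6: 250 xor 106 = 144
byte 7: 177 xor   5 = 180
byte 8: 143 xor 124 = 243

[146, 127, 242, 161, 136, 242, 144, 180, 243]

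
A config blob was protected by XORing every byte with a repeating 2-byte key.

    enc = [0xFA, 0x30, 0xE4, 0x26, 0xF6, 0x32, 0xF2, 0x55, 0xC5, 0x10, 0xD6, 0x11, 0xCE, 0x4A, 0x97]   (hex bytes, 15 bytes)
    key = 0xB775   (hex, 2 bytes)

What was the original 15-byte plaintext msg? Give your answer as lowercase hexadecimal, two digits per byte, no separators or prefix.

4d4553534147452072656164793f20

The 2-byte key repeats, so the effective keystream is b7 75 b7 75 b7 75 b7 75 b7 75 b7 75 b7 75 b7.
byte 0: fa XOR b7 = 4d
byte 1: 30 XOR 75 = 45
byte 2: e4 XOR b7 = 53
byte 3: 26 XOR 75 = 53
byte 4: f6 XOR b7 = 41
byte 5: 32 XOR 75 = 47
byte 6: f2 XOR b7 = 45
byte 7: 55 XOR 75 = 20
byte 8: c5 XOR b7 = 72
byte 9: 10 XOR 75 = 65
byte 10: d6 XOR b7 = 61
byte 11: 11 XOR 75 = 64
byte 12: ce XOR b7 = 79
byte 13: 4a XOR 75 = 3f
byte 14: 97 XOR b7 = 20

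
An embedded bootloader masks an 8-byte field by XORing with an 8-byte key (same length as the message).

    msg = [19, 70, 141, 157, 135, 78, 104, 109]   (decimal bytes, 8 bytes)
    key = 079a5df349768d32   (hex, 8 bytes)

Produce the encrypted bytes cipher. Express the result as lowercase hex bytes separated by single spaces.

XOR is its own inverse, so applying the key byte-wise gives the result directly.
13 ^ 07 = 14
46 ^ 9a = dc
8d ^ 5d = d0
9d ^ f3 = 6e
87 ^ 49 = ce
4e ^ 76 = 38
68 ^ 8d = e5
6d ^ 32 = 5f

14 dc d0 6e ce 38 e5 5f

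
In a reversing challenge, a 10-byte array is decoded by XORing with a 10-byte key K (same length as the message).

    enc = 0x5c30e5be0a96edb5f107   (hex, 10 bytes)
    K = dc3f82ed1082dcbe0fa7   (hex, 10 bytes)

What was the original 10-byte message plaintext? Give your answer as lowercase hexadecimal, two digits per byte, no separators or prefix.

800f67531a14310bfea0

5c xor dc = 80
30 xor 3f = 0f
e5 xor 82 = 67
be xor ed = 53
0a xor 10 = 1a
96 xor 82 = 14
ed xor dc = 31
b5 xor be = 0b
f1 xor 0f = fe
07 xor a7 = a0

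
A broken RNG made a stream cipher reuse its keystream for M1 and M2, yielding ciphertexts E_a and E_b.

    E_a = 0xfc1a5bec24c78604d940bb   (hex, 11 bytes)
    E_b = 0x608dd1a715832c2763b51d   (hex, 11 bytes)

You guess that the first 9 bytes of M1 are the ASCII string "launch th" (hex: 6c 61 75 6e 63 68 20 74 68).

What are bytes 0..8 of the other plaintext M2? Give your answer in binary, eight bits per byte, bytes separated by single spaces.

First, E_a ⊕ E_b = (M1 ⊕ K) ⊕ (M2 ⊕ K) = M1 ⊕ M2, so the key drops out. Then M2 = (M1 ⊕ M2) ⊕ M1 over the first 9 bytes.
byte 0: (fc xor 60) xor 6c = 9c xor 6c = f0
byte 1: (1a xor 8d) xor 61 = 97 xor 61 = f6
byte 2: (5b xor d1) xor 75 = 8a xor 75 = ff
byte 3: (ec xor a7) xor 6e = 4b xor 6e = 25
byte 4: (24 xor 15) xor 63 = 31 xor 63 = 52
byte 5: (c7 xor 83) xor 68 = 44 xor 68 = 2c
byte 6: (86 xor 2c) xor 20 = aa xor 20 = 8a
byte 7: (04 xor 27) xor 74 = 23 xor 74 = 57
byte 8: (d9 xor 63) xor 68 = ba xor 68 = d2

11110000 11110110 11111111 00100101 01010010 00101100 10001010 01010111 11010010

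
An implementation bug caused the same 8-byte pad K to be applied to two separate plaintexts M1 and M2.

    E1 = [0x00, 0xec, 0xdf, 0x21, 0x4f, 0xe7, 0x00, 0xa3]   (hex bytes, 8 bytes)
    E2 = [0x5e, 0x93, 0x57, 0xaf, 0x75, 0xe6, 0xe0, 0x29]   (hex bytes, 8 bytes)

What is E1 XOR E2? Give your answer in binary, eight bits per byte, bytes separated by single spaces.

01011110 01111111 10001000 10001110 00111010 00000001 11100000 10001010

E1 ⊕ E2 = (M1 ⊕ K) ⊕ (M2 ⊕ K) = M1 ⊕ M2 — the shared key cancels under XOR.
byte 0: 00 xor 5e = 5e
byte 1: ec xor 93 = 7f
byte 2: df xor 57 = 88
byte 3: 21 xor af = 8e
byte 4: 4f xor 75 = 3a
byte 5: e7 xor e6 = 01
byte 6: 00 xor e0 = e0
byte 7: a3 xor 29 = 8a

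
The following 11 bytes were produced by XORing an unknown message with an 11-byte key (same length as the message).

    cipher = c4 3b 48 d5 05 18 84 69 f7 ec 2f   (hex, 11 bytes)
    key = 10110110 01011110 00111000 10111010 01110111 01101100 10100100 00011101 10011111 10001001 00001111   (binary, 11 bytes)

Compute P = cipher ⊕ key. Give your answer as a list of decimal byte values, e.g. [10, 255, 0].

XOR is its own inverse, so applying the key byte-wise gives the result directly.
byte 0: c4 xor b6 = 72
byte 1: 3b xor 5e = 65
byte 2: 48 xor 38 = 70
byte 3: d5 xor ba = 6f
byte 4: 05 xor 77 = 72
byte 5: 18 xor 6c = 74
byte 6: 84 xor a4 = 20
byte 7: 69 xor 1d = 74
byte 8: f7 xor 9f = 68
byte 9: ec xor 89 = 65
byte 10: 2f xor 0f = 20

[114, 101, 112, 111, 114, 116, 32, 116, 104, 101, 32]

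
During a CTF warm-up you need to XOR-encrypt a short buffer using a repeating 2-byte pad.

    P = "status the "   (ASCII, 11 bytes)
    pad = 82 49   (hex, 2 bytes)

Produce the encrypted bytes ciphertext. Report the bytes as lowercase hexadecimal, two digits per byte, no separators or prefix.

f13de33df73aa23dea2ca2

The 2-byte key repeats, so the effective keystream is 82 49 82 49 82 49 82 49 82 49 82.
byte 0: 01110011 XOR 10000010 = 11110001
byte 1: 01110100 XOR 01001001 = 00111101
byte 2: 01100001 XOR 10000010 = 11100011
byte 3: 01110100 XOR 01001001 = 00111101
byte 4: 01110101 XOR 10000010 = 11110111
byte 5: 01110011 XOR 01001001 = 00111010
byte 6: 00100000 XOR 10000010 = 10100010
byte 7: 01110100 XOR 01001001 = 00111101
byte 8: 01101000 XOR 10000010 = 11101010
byte 9: 01100101 XOR 01001001 = 00101100
byte 10: 00100000 XOR 10000010 = 10100010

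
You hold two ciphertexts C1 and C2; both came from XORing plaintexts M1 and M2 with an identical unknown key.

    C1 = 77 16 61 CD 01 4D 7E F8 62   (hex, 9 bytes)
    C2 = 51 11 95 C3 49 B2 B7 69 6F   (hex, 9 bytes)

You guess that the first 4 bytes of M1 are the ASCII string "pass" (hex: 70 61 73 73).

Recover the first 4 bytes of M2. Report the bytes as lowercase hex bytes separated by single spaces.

First, C1 ⊕ C2 = (M1 ⊕ K) ⊕ (M2 ⊕ K) = M1 ⊕ M2, so the key drops out. Then M2 = (M1 ⊕ M2) ⊕ M1 over the first 4 bytes.
byte 0: (77 xor 51) xor 70 = 26 xor 70 = 56
byte 1: (16 xor 11) xor 61 = 07 xor 61 = 66
byte 2: (61 xor 95) xor 73 = f4 xor 73 = 87
byte 3: (cd xor c3) xor 73 = 0e xor 73 = 7d

56 66 87 7d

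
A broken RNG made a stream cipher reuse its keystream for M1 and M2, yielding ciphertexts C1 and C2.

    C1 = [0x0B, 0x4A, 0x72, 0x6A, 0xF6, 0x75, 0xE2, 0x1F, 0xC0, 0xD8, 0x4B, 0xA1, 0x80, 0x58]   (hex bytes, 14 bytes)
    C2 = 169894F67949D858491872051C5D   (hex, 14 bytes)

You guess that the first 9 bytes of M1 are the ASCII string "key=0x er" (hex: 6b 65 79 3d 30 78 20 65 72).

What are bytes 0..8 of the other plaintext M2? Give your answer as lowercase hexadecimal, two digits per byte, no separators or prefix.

First, C1 ⊕ C2 = (M1 ⊕ K) ⊕ (M2 ⊕ K) = M1 ⊕ M2, so the key drops out. Then M2 = (M1 ⊕ M2) ⊕ M1 over the first 9 bytes.
byte 0: (0b XOR 16) XOR 6b = 1d XOR 6b = 76
byte 1: (4a XOR 98) XOR 65 = d2 XOR 65 = b7
byte 2: (72 XOR 94) XOR 79 = e6 XOR 79 = 9f
byte 3: (6a XOR f6) XOR 3d = 9c XOR 3d = a1
byte 4: (f6 XOR 79) XOR 30 = 8f XOR 30 = bf
byte 5: (75 XOR 49) XOR 78 = 3c XOR 78 = 44
byte 6: (e2 XOR d8) XOR 20 = 3a XOR 20 = 1a
byte 7: (1f XOR 58) XOR 65 = 47 XOR 65 = 22
byte 8: (c0 XOR 49) XOR 72 = 89 XOR 72 = fb

76b79fa1bf441a22fb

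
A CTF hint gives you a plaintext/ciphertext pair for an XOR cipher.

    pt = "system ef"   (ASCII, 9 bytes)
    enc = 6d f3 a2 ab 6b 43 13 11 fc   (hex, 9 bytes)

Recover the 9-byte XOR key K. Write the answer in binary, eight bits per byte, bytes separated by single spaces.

Since enc = pt ⊕ K, XORing both sides with pt gives K = pt ⊕ enc.
byte 0: 73 ⊕ 6d = 1e
byte 1: 79 ⊕ f3 = 8a
byte 2: 73 ⊕ a2 = d1
byte 3: 74 ⊕ ab = df
byte 4: 65 ⊕ 6b = 0e
byte 5: 6d ⊕ 43 = 2e
byte 6: 20 ⊕ 13 = 33
byte 7: 65 ⊕ 11 = 74
byte 8: 66 ⊕ fc = 9a

00011110 10001010 11010001 11011111 00001110 00101110 00110011 01110100 10011010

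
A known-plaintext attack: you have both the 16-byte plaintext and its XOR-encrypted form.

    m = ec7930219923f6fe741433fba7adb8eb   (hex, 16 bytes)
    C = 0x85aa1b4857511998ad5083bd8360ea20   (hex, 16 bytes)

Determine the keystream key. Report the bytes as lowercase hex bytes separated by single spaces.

69 d3 2b 69 ce 72 ef 66 d9 44 b0 46 24 cd 52 cb

Since C = m ⊕ key, XORing both sides with m gives key = m ⊕ C.
236 XOR 133 = 105
121 XOR 170 = 211
 48 XOR  27 =  43
 33 XOR  72 = 105
153 XOR  87 = 206
 35 XOR  81 = 114
246 XOR  25 = 239
254 XOR 152 = 102
116 XOR 173 = 217
 20 XOR  80 =  68
 51 XOR 131 = 176
251 XOR 189 =  70
167 XOR 131 =  36
173 XOR  96 = 205
184 XOR 234 =  82
235 XOR  32 = 203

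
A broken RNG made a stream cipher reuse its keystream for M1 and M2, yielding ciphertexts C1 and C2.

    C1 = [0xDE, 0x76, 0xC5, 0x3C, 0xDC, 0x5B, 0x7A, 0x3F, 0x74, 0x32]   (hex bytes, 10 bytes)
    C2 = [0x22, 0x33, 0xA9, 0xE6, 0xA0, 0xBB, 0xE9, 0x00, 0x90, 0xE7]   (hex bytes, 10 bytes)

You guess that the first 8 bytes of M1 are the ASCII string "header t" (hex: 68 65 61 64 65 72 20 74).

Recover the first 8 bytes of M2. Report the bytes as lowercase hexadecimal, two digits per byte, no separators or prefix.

First, C1 ⊕ C2 = (M1 ⊕ K) ⊕ (M2 ⊕ K) = M1 ⊕ M2, so the key drops out. Then M2 = (M1 ⊕ M2) ⊕ M1 over the first 8 bytes.
byte 0: (de ^ 22) ^ 68 = fc ^ 68 = 94
byte 1: (76 ^ 33) ^ 65 = 45 ^ 65 = 20
byte 2: (c5 ^ a9) ^ 61 = 6c ^ 61 = 0d
byte 3: (3c ^ e6) ^ 64 = da ^ 64 = be
byte 4: (dc ^ a0) ^ 65 = 7c ^ 65 = 19
byte 5: (5b ^ bb) ^ 72 = e0 ^ 72 = 92
byte 6: (7a ^ e9) ^ 20 = 93 ^ 20 = b3
byte 7: (3f ^ 00) ^ 74 = 3f ^ 74 = 4b

94200dbe1992b34b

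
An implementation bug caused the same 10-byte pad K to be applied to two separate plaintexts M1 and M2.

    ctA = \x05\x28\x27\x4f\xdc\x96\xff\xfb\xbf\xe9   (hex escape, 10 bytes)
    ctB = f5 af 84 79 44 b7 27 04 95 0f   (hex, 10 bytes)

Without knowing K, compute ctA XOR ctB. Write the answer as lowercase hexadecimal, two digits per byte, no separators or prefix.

ctA ⊕ ctB = (M1 ⊕ K) ⊕ (M2 ⊕ K) = M1 ⊕ M2 — the shared key cancels under XOR.
00000101 xor 11110101 = 11110000
00101000 xor 10101111 = 10000111
00100111 xor 10000100 = 10100011
01001111 xor 01111001 = 00110110
11011100 xor 01000100 = 10011000
10010110 xor 10110111 = 00100001
11111111 xor 00100111 = 11011000
11111011 xor 00000100 = 11111111
10111111 xor 10010101 = 00101010
11101001 xor 00001111 = 11100110

f087a3369821d8ff2ae6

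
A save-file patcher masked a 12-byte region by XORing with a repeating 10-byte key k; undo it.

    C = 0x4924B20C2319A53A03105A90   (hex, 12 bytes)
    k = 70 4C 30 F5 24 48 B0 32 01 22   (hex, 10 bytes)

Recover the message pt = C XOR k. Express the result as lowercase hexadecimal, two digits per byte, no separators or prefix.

The 10-byte key repeats, so the effective keystream is 70 4c 30 f5 24 48 b0 32 01 22 70 4c.
byte 0: 49 XOR 70 = 39
byte 1: 24 XOR 4c = 68
byte 2: b2 XOR 30 = 82
byte 3: 0c XOR f5 = f9
byte 4: 23 XOR 24 = 07
byte 5: 19 XOR 48 = 51
byte 6: a5 XOR b0 = 15
byte 7: 3a XOR 32 = 08
byte 8: 03 XOR 01 = 02
byte 9: 10 XOR 22 = 32
byte 10: 5a XOR 70 = 2a
byte 11: 90 XOR 4c = dc

396882f90751150802322adc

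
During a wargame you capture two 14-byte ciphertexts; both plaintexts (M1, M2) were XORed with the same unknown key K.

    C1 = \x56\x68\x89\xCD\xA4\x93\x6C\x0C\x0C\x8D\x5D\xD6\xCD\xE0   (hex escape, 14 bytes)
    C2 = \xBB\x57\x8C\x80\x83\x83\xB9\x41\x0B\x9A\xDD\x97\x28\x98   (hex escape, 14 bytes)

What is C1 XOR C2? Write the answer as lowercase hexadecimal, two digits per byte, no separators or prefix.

C1 ⊕ C2 = (M1 ⊕ K) ⊕ (M2 ⊕ K) = M1 ⊕ M2 — the shared key cancels under XOR.
byte 0:  86 ^ 187 = 237
byte 1: 104 ^  87 =  63
byte 2: 137 ^ 140 =   5
byte 3: 205 ^ 128 =  77
byte 4: 164 ^ 131 =  39
byte 5: 147 ^ 131 =  16
byte 6: 108 ^ 185 = 213
byte 7:  12 ^  65 =  77
byte 8:  12 ^  11 =   7
byte 9: 141 ^ 154 =  23
byte 10:  93 ^ 221 = 128
byte 11: 214 ^ 151 =  65
byte 12: 205 ^  40 = 229
byte 13: 224 ^ 152 = 120

ed3f054d2710d54d07178041e578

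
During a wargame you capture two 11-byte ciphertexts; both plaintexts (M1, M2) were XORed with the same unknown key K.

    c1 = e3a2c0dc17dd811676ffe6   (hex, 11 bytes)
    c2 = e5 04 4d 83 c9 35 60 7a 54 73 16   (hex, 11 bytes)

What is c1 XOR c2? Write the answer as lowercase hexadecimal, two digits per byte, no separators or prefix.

06a68d5fdee8e16c228cf0

c1 ⊕ c2 = (M1 ⊕ K) ⊕ (M2 ⊕ K) = M1 ⊕ M2 — the shared key cancels under XOR.
e3 xor e5 = 06
a2 xor 04 = a6
c0 xor 4d = 8d
dc xor 83 = 5f
17 xor c9 = de
dd xor 35 = e8
81 xor 60 = e1
16 xor 7a = 6c
76 xor 54 = 22
ff xor 73 = 8c
e6 xor 16 = f0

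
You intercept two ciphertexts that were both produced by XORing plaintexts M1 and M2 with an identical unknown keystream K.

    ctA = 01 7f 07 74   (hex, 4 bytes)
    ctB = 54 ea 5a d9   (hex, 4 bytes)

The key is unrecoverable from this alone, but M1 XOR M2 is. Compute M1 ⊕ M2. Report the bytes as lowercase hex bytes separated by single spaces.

ctA ⊕ ctB = (M1 ⊕ K) ⊕ (M2 ⊕ K) = M1 ⊕ M2 — the shared key cancels under XOR.
01 ⊕ 54 = 55
7f ⊕ ea = 95
07 ⊕ 5a = 5d
74 ⊕ d9 = ad

55 95 5d ad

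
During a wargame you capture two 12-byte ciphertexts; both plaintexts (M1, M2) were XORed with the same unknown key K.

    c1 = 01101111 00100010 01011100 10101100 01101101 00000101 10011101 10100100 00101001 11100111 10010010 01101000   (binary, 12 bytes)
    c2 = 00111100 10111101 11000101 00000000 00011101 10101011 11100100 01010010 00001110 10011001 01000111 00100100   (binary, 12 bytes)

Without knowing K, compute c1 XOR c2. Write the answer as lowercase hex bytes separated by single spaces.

c1 ⊕ c2 = (M1 ⊕ K) ⊕ (M2 ⊕ K) = M1 ⊕ M2 — the shared key cancels under XOR.
01101111 ^ 00111100 = 01010011
00100010 ^ 10111101 = 10011111
01011100 ^ 11000101 = 10011001
10101100 ^ 00000000 = 10101100
01101101 ^ 00011101 = 01110000
00000101 ^ 10101011 = 10101110
10011101 ^ 11100100 = 01111001
10100100 ^ 01010010 = 11110110
00101001 ^ 00001110 = 00100111
11100111 ^ 10011001 = 01111110
10010010 ^ 01000111 = 11010101
01101000 ^ 00100100 = 01001100

53 9f 99 ac 70 ae 79 f6 27 7e d5 4c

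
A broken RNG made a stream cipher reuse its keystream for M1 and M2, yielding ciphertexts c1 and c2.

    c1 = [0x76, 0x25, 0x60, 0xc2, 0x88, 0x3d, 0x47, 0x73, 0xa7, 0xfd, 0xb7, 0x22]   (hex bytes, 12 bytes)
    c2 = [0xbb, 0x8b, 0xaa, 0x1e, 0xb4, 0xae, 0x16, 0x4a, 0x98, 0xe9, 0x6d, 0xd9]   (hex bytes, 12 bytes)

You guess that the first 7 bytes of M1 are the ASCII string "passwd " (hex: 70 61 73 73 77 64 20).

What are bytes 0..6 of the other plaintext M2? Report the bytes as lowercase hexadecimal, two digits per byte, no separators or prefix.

bdcfb9af4bf771

First, c1 ⊕ c2 = (M1 ⊕ K) ⊕ (M2 ⊕ K) = M1 ⊕ M2, so the key drops out. Then M2 = (M1 ⊕ M2) ⊕ M1 over the first 7 bytes.
byte 0: (76 XOR bb) XOR 70 = cd XOR 70 = bd
byte 1: (25 XOR 8b) XOR 61 = ae XOR 61 = cf
byte 2: (60 XOR aa) XOR 73 = ca XOR 73 = b9
byte 3: (c2 XOR 1e) XOR 73 = dc XOR 73 = af
byte 4: (88 XOR b4) XOR 77 = 3c XOR 77 = 4b
byte 5: (3d XOR ae) XOR 64 = 93 XOR 64 = f7
byte 6: (47 XOR 16) XOR 20 = 51 XOR 20 = 71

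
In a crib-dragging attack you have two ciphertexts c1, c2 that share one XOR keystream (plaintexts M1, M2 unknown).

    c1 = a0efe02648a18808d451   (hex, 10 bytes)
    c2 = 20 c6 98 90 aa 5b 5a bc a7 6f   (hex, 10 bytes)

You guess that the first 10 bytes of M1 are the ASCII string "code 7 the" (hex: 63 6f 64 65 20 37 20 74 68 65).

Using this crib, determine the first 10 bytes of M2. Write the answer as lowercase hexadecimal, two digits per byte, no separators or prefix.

e3461cd3c2cdf2c01b5b

First, c1 ⊕ c2 = (M1 ⊕ K) ⊕ (M2 ⊕ K) = M1 ⊕ M2, so the key drops out. Then M2 = (M1 ⊕ M2) ⊕ M1 over the first 10 bytes.
byte 0: (a0 XOR 20) XOR 63 = 80 XOR 63 = e3
byte 1: (ef XOR c6) XOR 6f = 29 XOR 6f = 46
byte 2: (e0 XOR 98) XOR 64 = 78 XOR 64 = 1c
byte 3: (26 XOR 90) XOR 65 = b6 XOR 65 = d3
byte 4: (48 XOR aa) XOR 20 = e2 XOR 20 = c2
byte 5: (a1 XOR 5b) XOR 37 = fa XOR 37 = cd
byte 6: (88 XOR 5a) XOR 20 = d2 XOR 20 = f2
byte 7: (08 XOR bc) XOR 74 = b4 XOR 74 = c0
byte 8: (d4 XOR a7) XOR 68 = 73 XOR 68 = 1b
byte 9: (51 XOR 6f) XOR 65 = 3e XOR 65 = 5b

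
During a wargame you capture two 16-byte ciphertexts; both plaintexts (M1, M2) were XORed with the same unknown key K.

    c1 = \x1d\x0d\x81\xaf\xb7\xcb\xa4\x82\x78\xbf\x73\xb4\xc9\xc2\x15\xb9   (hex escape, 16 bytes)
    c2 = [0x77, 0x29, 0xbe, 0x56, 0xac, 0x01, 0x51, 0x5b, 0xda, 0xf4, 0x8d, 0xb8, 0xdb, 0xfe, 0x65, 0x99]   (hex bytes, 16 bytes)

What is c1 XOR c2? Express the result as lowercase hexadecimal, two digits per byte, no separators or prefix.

c1 ⊕ c2 = (M1 ⊕ K) ⊕ (M2 ⊕ K) = M1 ⊕ M2 — the shared key cancels under XOR.
1d XOR 77 = 6a
0d XOR 29 = 24
81 XOR be = 3f
af XOR 56 = f9
b7 XOR ac = 1b
cb XOR 01 = ca
a4 XOR 51 = f5
82 XOR 5b = d9
78 XOR da = a2
bf XOR f4 = 4b
73 XOR 8d = fe
b4 XOR b8 = 0c
c9 XOR db = 12
c2 XOR fe = 3c
15 XOR 65 = 70
b9 XOR 99 = 20

6a243ff91bcaf5d9a24bfe0c123c7020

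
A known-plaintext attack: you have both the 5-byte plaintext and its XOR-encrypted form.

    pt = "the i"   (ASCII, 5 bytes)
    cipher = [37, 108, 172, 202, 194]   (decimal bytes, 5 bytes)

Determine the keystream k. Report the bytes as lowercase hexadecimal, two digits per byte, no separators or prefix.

5104c9eaab

Since cipher = pt ⊕ k, XORing both sides with pt gives k = pt ⊕ cipher.
byte 0: 74 XOR 25 = 51
byte 1: 68 XOR 6c = 04
byte 2: 65 XOR ac = c9
byte 3: 20 XOR ca = ea
byte 4: 69 XOR c2 = ab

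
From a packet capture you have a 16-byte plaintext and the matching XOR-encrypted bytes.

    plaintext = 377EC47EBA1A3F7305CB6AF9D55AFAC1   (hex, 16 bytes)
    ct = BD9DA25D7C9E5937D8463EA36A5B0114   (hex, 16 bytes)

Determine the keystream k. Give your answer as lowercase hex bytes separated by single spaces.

Since ct = plaintext ⊕ k, XORing both sides with plaintext gives k = plaintext ⊕ ct.
37 ⊕ bd = 8a
7e ⊕ 9d = e3
c4 ⊕ a2 = 66
7e ⊕ 5d = 23
ba ⊕ 7c = c6
1a ⊕ 9e = 84
3f ⊕ 59 = 66
73 ⊕ 37 = 44
05 ⊕ d8 = dd
cb ⊕ 46 = 8d
6a ⊕ 3e = 54
f9 ⊕ a3 = 5a
d5 ⊕ 6a = bf
5a ⊕ 5b = 01
fa ⊕ 01 = fb
c1 ⊕ 14 = d5

8a e3 66 23 c6 84 66 44 dd 8d 54 5a bf 01 fb d5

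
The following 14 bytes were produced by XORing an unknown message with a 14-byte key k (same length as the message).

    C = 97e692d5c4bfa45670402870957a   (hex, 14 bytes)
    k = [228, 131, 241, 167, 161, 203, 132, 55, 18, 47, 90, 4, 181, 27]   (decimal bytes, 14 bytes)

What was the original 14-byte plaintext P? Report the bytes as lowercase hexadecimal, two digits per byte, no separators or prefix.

XOR is its own inverse, so applying the key byte-wise gives the result directly.
97 XOR e4 = 73
e6 XOR 83 = 65
92 XOR f1 = 63
d5 XOR a7 = 72
c4 XOR a1 = 65
bf XOR cb = 74
a4 XOR 84 = 20
56 XOR 37 = 61
70 XOR 12 = 62
40 XOR 2f = 6f
28 XOR 5a = 72
70 XOR 04 = 74
95 XOR b5 = 20
7a XOR 1b = 61

7365637265742061626f72742061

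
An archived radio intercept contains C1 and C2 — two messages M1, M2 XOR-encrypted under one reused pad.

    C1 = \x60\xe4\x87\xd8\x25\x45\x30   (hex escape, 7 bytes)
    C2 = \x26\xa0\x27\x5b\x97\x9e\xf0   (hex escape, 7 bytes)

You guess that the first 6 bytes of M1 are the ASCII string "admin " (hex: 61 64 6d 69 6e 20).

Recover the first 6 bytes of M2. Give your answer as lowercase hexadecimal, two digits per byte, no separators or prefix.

2720cdeadcfb

First, C1 ⊕ C2 = (M1 ⊕ K) ⊕ (M2 ⊕ K) = M1 ⊕ M2, so the key drops out. Then M2 = (M1 ⊕ M2) ⊕ M1 over the first 6 bytes.
byte 0: (60 ⊕ 26) ⊕ 61 = 46 ⊕ 61 = 27
byte 1: (e4 ⊕ a0) ⊕ 64 = 44 ⊕ 64 = 20
byte 2: (87 ⊕ 27) ⊕ 6d = a0 ⊕ 6d = cd
byte 3: (d8 ⊕ 5b) ⊕ 69 = 83 ⊕ 69 = ea
byte 4: (25 ⊕ 97) ⊕ 6e = b2 ⊕ 6e = dc
byte 5: (45 ⊕ 9e) ⊕ 20 = db ⊕ 20 = fb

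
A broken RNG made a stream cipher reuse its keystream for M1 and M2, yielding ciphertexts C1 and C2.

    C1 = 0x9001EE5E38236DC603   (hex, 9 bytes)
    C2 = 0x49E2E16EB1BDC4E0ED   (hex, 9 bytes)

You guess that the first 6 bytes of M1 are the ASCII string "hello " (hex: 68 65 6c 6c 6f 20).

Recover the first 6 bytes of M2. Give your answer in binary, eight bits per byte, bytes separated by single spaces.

10110001 10000110 01100011 01011100 11100110 10111110

First, C1 ⊕ C2 = (M1 ⊕ K) ⊕ (M2 ⊕ K) = M1 ⊕ M2, so the key drops out. Then M2 = (M1 ⊕ M2) ⊕ M1 over the first 6 bytes.
byte 0: (90 xor 49) xor 68 = d9 xor 68 = b1
byte 1: (01 xor e2) xor 65 = e3 xor 65 = 86
byte 2: (ee xor e1) xor 6c = 0f xor 6c = 63
byte 3: (5e xor 6e) xor 6c = 30 xor 6c = 5c
byte 4: (38 xor b1) xor 6f = 89 xor 6f = e6
byte 5: (23 xor bd) xor 20 = 9e xor 20 = be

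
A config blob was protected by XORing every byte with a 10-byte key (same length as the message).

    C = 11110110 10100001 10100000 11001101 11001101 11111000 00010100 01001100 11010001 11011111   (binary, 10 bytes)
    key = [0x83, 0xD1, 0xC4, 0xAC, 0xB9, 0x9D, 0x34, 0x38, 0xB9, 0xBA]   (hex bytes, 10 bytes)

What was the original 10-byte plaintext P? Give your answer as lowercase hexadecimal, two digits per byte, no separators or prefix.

XOR is its own inverse, so applying the key byte-wise gives the result directly.
byte 0: f6 XOR 83 = 75
byte 1: a1 XOR d1 = 70
byte 2: a0 XOR c4 = 64
byte 3: cd XOR ac = 61
byte 4: cd XOR b9 = 74
byte 5: f8 XOR 9d = 65
byte 6: 14 XOR 34 = 20
byte 7: 4c XOR 38 = 74
byte 8: d1 XOR b9 = 68
byte 9: df XOR ba = 65

75706461746520746865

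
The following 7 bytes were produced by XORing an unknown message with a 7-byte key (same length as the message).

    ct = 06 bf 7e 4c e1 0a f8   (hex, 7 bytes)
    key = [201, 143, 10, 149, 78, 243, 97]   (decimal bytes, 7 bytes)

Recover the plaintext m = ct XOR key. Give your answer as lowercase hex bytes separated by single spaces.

cf 30 74 d9 af f9 99

XOR is its own inverse, so applying the key byte-wise gives the result directly.
06 XOR c9 = cf
bf XOR 8f = 30
7e XOR 0a = 74
4c XOR 95 = d9
e1 XOR 4e = af
0a XOR f3 = f9
f8 XOR 61 = 99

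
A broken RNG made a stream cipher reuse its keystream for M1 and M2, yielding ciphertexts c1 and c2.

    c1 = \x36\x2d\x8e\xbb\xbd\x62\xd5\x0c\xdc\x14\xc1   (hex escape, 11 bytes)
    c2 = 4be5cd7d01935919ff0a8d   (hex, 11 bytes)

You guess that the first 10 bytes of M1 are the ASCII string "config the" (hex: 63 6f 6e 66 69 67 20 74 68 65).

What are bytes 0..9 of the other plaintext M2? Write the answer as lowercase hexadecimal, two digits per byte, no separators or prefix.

1ea72da0d596ac614b7b

First, c1 ⊕ c2 = (M1 ⊕ K) ⊕ (M2 ⊕ K) = M1 ⊕ M2, so the key drops out. Then M2 = (M1 ⊕ M2) ⊕ M1 over the first 10 bytes.
byte 0: (36 XOR 4b) XOR 63 = 7d XOR 63 = 1e
byte 1: (2d XOR e5) XOR 6f = c8 XOR 6f = a7
byte 2: (8e XOR cd) XOR 6e = 43 XOR 6e = 2d
byte 3: (bb XOR 7d) XOR 66 = c6 XOR 66 = a0
byte 4: (bd XOR 01) XOR 69 = bc XOR 69 = d5
byte 5: (62 XOR 93) XOR 67 = f1 XOR 67 = 96
byte 6: (d5 XOR 59) XOR 20 = 8c XOR 20 = ac
byte 7: (0c XOR 19) XOR 74 = 15 XOR 74 = 61
byte 8: (dc XOR ff) XOR 68 = 23 XOR 68 = 4b
byte 9: (14 XOR 0a) XOR 65 = 1e XOR 65 = 7b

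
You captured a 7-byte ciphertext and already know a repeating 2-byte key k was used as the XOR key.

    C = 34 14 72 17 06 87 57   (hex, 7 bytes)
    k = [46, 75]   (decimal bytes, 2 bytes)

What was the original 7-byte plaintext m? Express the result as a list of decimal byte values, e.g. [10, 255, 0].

The 2-byte key repeats, so the effective keystream is 2e 4b 2e 4b 2e 4b 2e.
byte 0: 34 XOR 2e = 1a
byte 1: 14 XOR 4b = 5f
byte 2: 72 XOR 2e = 5c
byte 3: 17 XOR 4b = 5c
byte 4: 06 XOR 2e = 28
byte 5: 87 XOR 4b = cc
byte 6: 57 XOR 2e = 79

[26, 95, 92, 92, 40, 204, 121]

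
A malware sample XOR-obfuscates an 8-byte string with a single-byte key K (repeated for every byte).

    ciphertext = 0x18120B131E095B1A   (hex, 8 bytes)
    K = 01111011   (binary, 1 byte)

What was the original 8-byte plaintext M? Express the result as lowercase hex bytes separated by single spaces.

The 1-byte key repeats, so the effective keystream is 7b 7b 7b 7b 7b 7b 7b 7b.
byte 0:  24 ^ 123 =  99
byte 1:  18 ^ 123 = 105
byte 2:  11 ^ 123 = 112
byte 3:  19 ^ 123 = 104
byte 4:  30 ^ 123 = 101
byte 5:   9 ^ 123 = 114
byte 6:  91 ^ 123 =  32
byte 7:  26 ^ 123 =  97

63 69 70 68 65 72 20 61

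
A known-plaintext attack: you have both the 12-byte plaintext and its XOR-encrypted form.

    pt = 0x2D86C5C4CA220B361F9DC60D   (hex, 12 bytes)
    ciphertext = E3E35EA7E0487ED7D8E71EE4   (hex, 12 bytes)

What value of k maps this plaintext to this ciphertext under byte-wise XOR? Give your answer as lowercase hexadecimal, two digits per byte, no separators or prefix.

Since ciphertext = pt ⊕ k, XORing both sides with pt gives k = pt ⊕ ciphertext.
2d ⊕ e3 = ce
86 ⊕ e3 = 65
c5 ⊕ 5e = 9b
c4 ⊕ a7 = 63
ca ⊕ e0 = 2a
22 ⊕ 48 = 6a
0b ⊕ 7e = 75
36 ⊕ d7 = e1
1f ⊕ d8 = c7
9d ⊕ e7 = 7a
c6 ⊕ 1e = d8
0d ⊕ e4 = e9

ce659b632a6a75e1c77ad8e9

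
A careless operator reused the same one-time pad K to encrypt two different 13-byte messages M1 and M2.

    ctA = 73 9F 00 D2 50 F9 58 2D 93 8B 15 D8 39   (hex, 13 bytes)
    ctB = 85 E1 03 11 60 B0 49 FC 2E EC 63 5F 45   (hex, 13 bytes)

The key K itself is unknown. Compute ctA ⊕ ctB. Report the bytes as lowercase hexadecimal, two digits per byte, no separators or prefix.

f67e03c3304911d1bd6776877c

ctA ⊕ ctB = (M1 ⊕ K) ⊕ (M2 ⊕ K) = M1 ⊕ M2 — the shared key cancels under XOR.
73 XOR 85 = f6
9f XOR e1 = 7e
00 XOR 03 = 03
d2 XOR 11 = c3
50 XOR 60 = 30
f9 XOR b0 = 49
58 XOR 49 = 11
2d XOR fc = d1
93 XOR 2e = bd
8b XOR ec = 67
15 XOR 63 = 76
d8 XOR 5f = 87
39 XOR 45 = 7c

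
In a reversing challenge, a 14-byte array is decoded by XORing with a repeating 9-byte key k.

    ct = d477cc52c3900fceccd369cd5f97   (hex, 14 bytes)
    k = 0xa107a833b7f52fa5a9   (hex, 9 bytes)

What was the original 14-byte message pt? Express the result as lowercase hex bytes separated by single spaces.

The 9-byte key repeats, so the effective keystream is a1 07 a8 33 b7 f5 2f a5 a9 a1 07 a8 33 b7.
byte 0: d4 ^ a1 = 75
byte 1: 77 ^ 07 = 70
byte 2: cc ^ a8 = 64
byte 3: 52 ^ 33 = 61
byte 4: c3 ^ b7 = 74
byte 5: 90 ^ f5 = 65
byte 6: 0f ^ 2f = 20
byte 7: ce ^ a5 = 6b
byte 8: cc ^ a9 = 65
byte 9: d3 ^ a1 = 72
byte 10: 69 ^ 07 = 6e
byte 11: cd ^ a8 = 65
byte 12: 5f ^ 33 = 6c
byte 13: 97 ^ b7 = 20

75 70 64 61 74 65 20 6b 65 72 6e 65 6c 20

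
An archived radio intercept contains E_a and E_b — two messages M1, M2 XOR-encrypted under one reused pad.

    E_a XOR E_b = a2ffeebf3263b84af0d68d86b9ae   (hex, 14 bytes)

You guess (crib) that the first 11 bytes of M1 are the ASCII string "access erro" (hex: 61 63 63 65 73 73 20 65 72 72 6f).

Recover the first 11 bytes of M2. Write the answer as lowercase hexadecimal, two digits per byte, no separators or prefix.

c39c8dda4110982f82a4e2

Since E_a ⊕ E_b = M1 ⊕ M2, XORing with the guessed M1 bytes yields the corresponding M2 bytes: M2 = (E_a ⊕ E_b) ⊕ M1.
10100010 XOR 01100001 = 11000011
11111111 XOR 01100011 = 10011100
11101110 XOR 01100011 = 10001101
10111111 XOR 01100101 = 11011010
00110010 XOR 01110011 = 01000001
01100011 XOR 01110011 = 00010000
10111000 XOR 00100000 = 10011000
01001010 XOR 01100101 = 00101111
11110000 XOR 01110010 = 10000010
11010110 XOR 01110010 = 10100100
10001101 XOR 01101111 = 11100010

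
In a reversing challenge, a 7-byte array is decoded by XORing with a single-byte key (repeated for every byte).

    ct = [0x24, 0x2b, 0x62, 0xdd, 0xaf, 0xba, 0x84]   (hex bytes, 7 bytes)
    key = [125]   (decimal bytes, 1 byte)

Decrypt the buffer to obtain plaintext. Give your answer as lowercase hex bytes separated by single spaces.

The 1-byte key repeats, so the effective keystream is 7d 7d 7d 7d 7d 7d 7d.
byte 0: 24 XOR 7d = 59
byte 1: 2b XOR 7d = 56
byte 2: 62 XOR 7d = 1f
byte 3: dd XOR 7d = a0
byte 4: af XOR 7d = d2
byte 5: ba XOR 7d = c7
byte 6: 84 XOR 7d = f9

59 56 1f a0 d2 c7 f9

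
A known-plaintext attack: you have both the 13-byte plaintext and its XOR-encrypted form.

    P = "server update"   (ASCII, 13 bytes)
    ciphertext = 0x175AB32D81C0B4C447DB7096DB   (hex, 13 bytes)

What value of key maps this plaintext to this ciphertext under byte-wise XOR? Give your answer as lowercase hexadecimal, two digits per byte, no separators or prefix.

Since ciphertext = P ⊕ key, XORing both sides with P gives key = P ⊕ ciphertext.
73 xor 17 = 64
65 xor 5a = 3f
72 xor b3 = c1
76 xor 2d = 5b
65 xor 81 = e4
72 xor c0 = b2
20 xor b4 = 94
75 xor c4 = b1
70 xor 47 = 37
64 xor db = bf
61 xor 70 = 11
74 xor 96 = e2
65 xor db = be

643fc15be4b294b137bf11e2be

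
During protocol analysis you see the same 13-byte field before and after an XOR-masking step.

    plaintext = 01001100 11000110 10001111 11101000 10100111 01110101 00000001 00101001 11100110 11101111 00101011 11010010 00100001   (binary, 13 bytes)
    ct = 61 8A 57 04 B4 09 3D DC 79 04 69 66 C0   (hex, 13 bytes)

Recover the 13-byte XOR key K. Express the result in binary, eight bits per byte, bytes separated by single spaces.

Since ct = plaintext ⊕ K, XORing both sides with plaintext gives K = plaintext ⊕ ct.
4c ⊕ 61 = 2d
c6 ⊕ 8a = 4c
8f ⊕ 57 = d8
e8 ⊕ 04 = ec
a7 ⊕ b4 = 13
75 ⊕ 09 = 7c
01 ⊕ 3d = 3c
29 ⊕ dc = f5
e6 ⊕ 79 = 9f
ef ⊕ 04 = eb
2b ⊕ 69 = 42
d2 ⊕ 66 = b4
21 ⊕ c0 = e1

00101101 01001100 11011000 11101100 00010011 01111100 00111100 11110101 10011111 11101011 01000010 10110100 11100001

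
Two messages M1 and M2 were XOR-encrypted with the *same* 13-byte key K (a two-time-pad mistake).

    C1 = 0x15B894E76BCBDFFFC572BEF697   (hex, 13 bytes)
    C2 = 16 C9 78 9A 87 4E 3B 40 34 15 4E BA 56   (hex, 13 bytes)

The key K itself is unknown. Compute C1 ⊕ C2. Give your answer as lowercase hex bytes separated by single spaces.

C1 ⊕ C2 = (M1 ⊕ K) ⊕ (M2 ⊕ K) = M1 ⊕ M2 — the shared key cancels under XOR.
00010101 xor 00010110 = 00000011
10111000 xor 11001001 = 01110001
10010100 xor 01111000 = 11101100
11100111 xor 10011010 = 01111101
01101011 xor 10000111 = 11101100
11001011 xor 01001110 = 10000101
11011111 xor 00111011 = 11100100
11111111 xor 01000000 = 10111111
11000101 xor 00110100 = 11110001
01110010 xor 00010101 = 01100111
10111110 xor 01001110 = 11110000
11110110 xor 10111010 = 01001100
10010111 xor 01010110 = 11000001

03 71 ec 7d ec 85 e4 bf f1 67 f0 4c c1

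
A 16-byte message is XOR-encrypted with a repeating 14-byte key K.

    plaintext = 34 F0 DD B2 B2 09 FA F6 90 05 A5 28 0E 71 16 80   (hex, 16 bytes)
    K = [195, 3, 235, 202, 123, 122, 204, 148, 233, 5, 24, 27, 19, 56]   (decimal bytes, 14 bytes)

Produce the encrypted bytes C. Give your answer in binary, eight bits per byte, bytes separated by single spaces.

11110111 11110011 00110110 01111000 11001001 01110011 00110110 01100010 01111001 00000000 10111101 00110011 00011101 01001001 11010101 10000011

The 14-byte key repeats, so the effective keystream is c3 03 eb ca 7b 7a cc 94 e9 05 18 1b 13 38 c3 03.
byte 0: 34 ^ c3 = f7
byte 1: f0 ^ 03 = f3
byte 2: dd ^ eb = 36
byte 3: b2 ^ ca = 78
byte 4: b2 ^ 7b = c9
byte 5: 09 ^ 7a = 73
byte 6: fa ^ cc = 36
byte 7: f6 ^ 94 = 62
byte 8: 90 ^ e9 = 79
byte 9: 05 ^ 05 = 00
byte 10: a5 ^ 18 = bd
byte 11: 28 ^ 1b = 33
byte 12: 0e ^ 13 = 1d
byte 13: 71 ^ 38 = 49
byte 14: 16 ^ c3 = d5
byte 15: 80 ^ 03 = 83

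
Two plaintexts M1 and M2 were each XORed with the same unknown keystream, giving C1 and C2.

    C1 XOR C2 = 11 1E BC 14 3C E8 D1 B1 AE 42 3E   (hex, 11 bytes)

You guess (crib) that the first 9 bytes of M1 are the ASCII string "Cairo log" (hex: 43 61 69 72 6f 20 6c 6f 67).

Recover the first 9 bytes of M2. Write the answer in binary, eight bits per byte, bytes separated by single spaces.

01010010 01111111 11010101 01100110 01010011 11001000 10111101 11011110 11001001

Since C1 ⊕ C2 = M1 ⊕ M2, XORing with the guessed M1 bytes yields the corresponding M2 bytes: M2 = (C1 ⊕ C2) ⊕ M1.
11 xor 43 = 52
1e xor 61 = 7f
bc xor 69 = d5
14 xor 72 = 66
3c xor 6f = 53
e8 xor 20 = c8
d1 xor 6c = bd
b1 xor 6f = de
ae xor 67 = c9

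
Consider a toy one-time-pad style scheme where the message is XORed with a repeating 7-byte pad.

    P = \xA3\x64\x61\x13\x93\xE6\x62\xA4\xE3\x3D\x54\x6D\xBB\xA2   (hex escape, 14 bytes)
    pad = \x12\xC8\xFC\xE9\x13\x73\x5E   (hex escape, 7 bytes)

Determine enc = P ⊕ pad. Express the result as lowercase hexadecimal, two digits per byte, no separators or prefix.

The 7-byte key repeats, so the effective keystream is 12 c8 fc e9 13 73 5e 12 c8 fc e9 13 73 5e.
byte 0: 10100011 XOR 00010010 = 10110001
byte 1: 01100100 XOR 11001000 = 10101100
byte 2: 01100001 XOR 11111100 = 10011101
byte 3: 00010011 XOR 11101001 = 11111010
byte 4: 10010011 XOR 00010011 = 10000000
byte 5: 11100110 XOR 01110011 = 10010101
byte 6: 01100010 XOR 01011110 = 00111100
byte 7: 10100100 XOR 00010010 = 10110110
byte 8: 11100011 XOR 11001000 = 00101011
byte 9: 00111101 XOR 11111100 = 11000001
byte 10: 01010100 XOR 11101001 = 10111101
byte 11: 01101101 XOR 00010011 = 01111110
byte 12: 10111011 XOR 01110011 = 11001000
byte 13: 10100010 XOR 01011110 = 11111100

b1ac9dfa80953cb62bc1bd7ec8fc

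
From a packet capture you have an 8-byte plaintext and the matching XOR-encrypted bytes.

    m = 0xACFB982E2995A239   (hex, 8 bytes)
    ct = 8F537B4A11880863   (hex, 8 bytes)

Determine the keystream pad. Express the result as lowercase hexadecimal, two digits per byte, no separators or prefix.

Since ct = m ⊕ pad, XORing both sides with m gives pad = m ⊕ ct.
ac ⊕ 8f = 23
fb ⊕ 53 = a8
98 ⊕ 7b = e3
2e ⊕ 4a = 64
29 ⊕ 11 = 38
95 ⊕ 88 = 1d
a2 ⊕ 08 = aa
39 ⊕ 63 = 5a

23a8e364381daa5a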